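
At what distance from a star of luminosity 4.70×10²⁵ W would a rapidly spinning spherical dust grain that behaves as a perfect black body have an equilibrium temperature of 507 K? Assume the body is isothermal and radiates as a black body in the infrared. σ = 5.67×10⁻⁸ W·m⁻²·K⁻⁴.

For an isothermal black-emitting sphere, (1−a)S·πr² = σ·4πr²·T⁴ ⇒ S = 4σT⁴/(1−a).
S = 4·5.67×10⁻⁸·(507)⁴/1.00 = 14990 W/m².
Flux falls as S = L/(4πd²), so d = √(L/(4πS)) = √(4.70×10²⁵/(4π·14990)).

d ≈ 1.58×10¹⁰ m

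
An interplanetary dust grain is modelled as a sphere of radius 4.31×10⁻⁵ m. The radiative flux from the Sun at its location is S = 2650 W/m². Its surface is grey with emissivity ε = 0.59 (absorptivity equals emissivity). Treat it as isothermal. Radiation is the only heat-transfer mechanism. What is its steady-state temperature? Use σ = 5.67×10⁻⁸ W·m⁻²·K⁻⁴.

At equilibrium, absorbed power = emitted power.
Absorbing cross-section = πr² = 5.836×10⁻⁹ m²; emitting surface = 4πr² = 2.334×10⁻⁸ m² (ratio 4).
εS·A_cross = εσ·A_surf·T⁴  ⇒  T⁴ = S/(4σ)   (ε cancels).
T⁴ = 2650/(4·5.67×10⁻⁸) = 1.168×10¹⁰ K⁴.
T = (1.168×10¹⁰)^(1/4).

T ≈ 329 K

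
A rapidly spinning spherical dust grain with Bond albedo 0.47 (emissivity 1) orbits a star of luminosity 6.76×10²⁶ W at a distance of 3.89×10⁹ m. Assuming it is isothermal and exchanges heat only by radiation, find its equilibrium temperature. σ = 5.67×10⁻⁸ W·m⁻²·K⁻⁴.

First find the stellar flux at distance d: S = L/(4πd²) = 6.76×10²⁶/(4π·(3.89×10⁹)²) = 3.555×10⁶ W/m².
For an isothermal sphere, absorbed (1−a)S·πr² = emitted σ·4πr²·T⁴, so T⁴ = (1−a)S/(4σ).
T⁴ = 0.530·3.555×10⁶/(4·5.67×10⁻⁸) = 8.308×10¹² K⁴.

T ≈ 1700 K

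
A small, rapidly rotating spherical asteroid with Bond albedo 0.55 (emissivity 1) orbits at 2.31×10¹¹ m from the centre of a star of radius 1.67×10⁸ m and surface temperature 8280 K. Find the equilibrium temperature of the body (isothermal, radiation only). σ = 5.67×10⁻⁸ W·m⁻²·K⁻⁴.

T ≈ 129 K

The star's surface emits σT_*⁴; at distance d the flux is S = σT_*⁴(R_*/d)².
S = 5.67×10⁻⁸·(8280)⁴·(1.67×10⁸/2.31×10¹¹)² = 139.3 W/m².
For an isothermal sphere T⁴ = (1−a)S/(4σ) = 2.764×10⁸ K⁴.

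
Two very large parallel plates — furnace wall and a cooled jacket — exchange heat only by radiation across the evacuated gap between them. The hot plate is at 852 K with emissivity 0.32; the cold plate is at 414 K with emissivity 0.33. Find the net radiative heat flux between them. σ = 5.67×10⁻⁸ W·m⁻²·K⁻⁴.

For two infinite grey parallel plates, q = σ(T₁⁴ − T₂⁴)/(1/ε₁ + 1/ε₂ − 1).
T₁⁴ − T₂⁴ = 5.269×10¹¹ − 2.938×10¹⁰ = 4.976×10¹¹ K⁴.
1/ε₁ + 1/ε₂ − 1 = 3.125 + 3.030 − 1 = 5.155.
q = 5.67×10⁻⁸ × 4.976×10¹¹ / 5.155.

q ≈ 5470 W/m²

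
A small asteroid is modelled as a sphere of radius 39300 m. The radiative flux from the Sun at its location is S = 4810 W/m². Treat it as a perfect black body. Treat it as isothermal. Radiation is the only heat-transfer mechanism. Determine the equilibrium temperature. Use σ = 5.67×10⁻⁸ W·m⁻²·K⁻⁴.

At equilibrium, absorbed power = emitted power.
Absorbing cross-section = πr² = 4.852×10⁹ m²; emitting surface = 4πr² = 1.941×10¹⁰ m² (ratio 4).
S·A_cross = εσ·A_surf·T⁴  ⇒  T⁴ = S/(4σ).
T⁴ = 1.00·4810/(4·5.67×10⁻⁸) = 2.121×10¹⁰ K⁴.
T = (2.121×10¹⁰)^(1/4).

T ≈ 382 K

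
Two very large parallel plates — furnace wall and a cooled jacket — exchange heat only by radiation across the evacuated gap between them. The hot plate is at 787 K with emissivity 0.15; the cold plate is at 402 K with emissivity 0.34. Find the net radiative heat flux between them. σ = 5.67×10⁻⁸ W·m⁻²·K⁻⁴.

For two infinite grey parallel plates, q = σ(T₁⁴ − T₂⁴)/(1/ε₁ + 1/ε₂ − 1).
T₁⁴ − T₂⁴ = 3.836×10¹¹ − 2.612×10¹⁰ = 3.575×10¹¹ K⁴.
1/ε₁ + 1/ε₂ − 1 = 6.667 + 2.941 − 1 = 8.608.
q = 5.67×10⁻⁸ × 3.575×10¹¹ / 8.608.

q ≈ 2350 W/m²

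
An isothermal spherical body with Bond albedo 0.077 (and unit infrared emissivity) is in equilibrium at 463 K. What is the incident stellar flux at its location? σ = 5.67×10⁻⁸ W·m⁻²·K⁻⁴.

S ≈ 11300 W/m²

(1−a)S·πr² = σ·4πr²·T⁴ ⇒ S = 4σT⁴/(1−a).
S = 4·5.67×10⁻⁸·4.595×10¹⁰/0.923.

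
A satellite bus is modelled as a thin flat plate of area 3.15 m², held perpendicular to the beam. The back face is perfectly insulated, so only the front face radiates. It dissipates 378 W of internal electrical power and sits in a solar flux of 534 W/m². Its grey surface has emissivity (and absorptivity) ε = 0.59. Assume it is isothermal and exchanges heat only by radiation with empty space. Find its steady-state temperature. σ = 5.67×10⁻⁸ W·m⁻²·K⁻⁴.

At steady state, absorbed solar power + internal power = radiated power.
Absorbed: α·S·A_cross = 0.59·534·3.150 = 992.4 W (cross-section A).
Total input = 992.4 + 378 = 1370 W.
Radiated: εσ·A_surf·T⁴ with A_surf = A = 3.150 m².
T⁴ = 1370/(0.59·5.67×10⁻⁸·3.150) = 1.301×10¹⁰ K⁴.

T ≈ 338 K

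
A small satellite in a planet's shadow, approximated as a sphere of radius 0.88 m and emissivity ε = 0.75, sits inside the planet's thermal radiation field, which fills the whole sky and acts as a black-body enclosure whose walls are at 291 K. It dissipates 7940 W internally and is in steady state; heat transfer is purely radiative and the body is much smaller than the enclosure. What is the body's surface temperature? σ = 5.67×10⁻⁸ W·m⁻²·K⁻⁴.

T ≈ 403 K

For a small grey body in a large enclosure, net radiated power = εσA(T⁴ − T_w⁴).
Steady state: P = εσA(T⁴ − T_w⁴) with A = 4πr² = 9.731 m².
T⁴ = P/(εσA) + T_w⁴ = 7940/(0.75·5.67×10⁻⁸·9.731) + (291)⁴
    = 1.919×10¹⁰ + 7.171×10⁹ = 2.636×10¹⁰ K⁴.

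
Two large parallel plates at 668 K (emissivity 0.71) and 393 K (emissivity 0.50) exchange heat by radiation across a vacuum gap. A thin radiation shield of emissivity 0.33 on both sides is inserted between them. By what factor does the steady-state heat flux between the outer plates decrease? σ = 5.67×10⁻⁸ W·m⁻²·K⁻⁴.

Without shield: q₀ = σΔ(T⁴)/(1/ε₁+1/ε₂−1) with denominator 2.408.
With shield the two gaps are in series; the resistances add: (1/ε₁+1/ε_s−1)+(1/ε_s+1/ε₂−1) = 3.439+4.030 = 7.469.
Heat-flux ratio q₀/q = 7.469/2.408.

factor ≈ 3.10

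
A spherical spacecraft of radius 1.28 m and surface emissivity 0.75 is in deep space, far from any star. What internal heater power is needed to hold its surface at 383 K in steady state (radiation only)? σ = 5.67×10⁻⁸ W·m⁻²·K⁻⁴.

P = εσ·4πr²·T⁴.
4πr² = 20.59 m²; T⁴ = 2.152×10¹⁰ K⁴.
P = 0.75·5.67×10⁻⁸·20.59·2.152×10¹⁰.

P ≈ 18800 W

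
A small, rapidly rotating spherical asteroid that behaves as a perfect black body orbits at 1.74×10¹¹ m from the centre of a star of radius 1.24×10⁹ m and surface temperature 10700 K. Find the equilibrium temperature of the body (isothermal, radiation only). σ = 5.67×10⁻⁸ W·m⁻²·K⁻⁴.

T ≈ 639 K

The star's surface emits σT_*⁴; at distance d the flux is S = σT_*⁴(R_*/d)².
S = 5.67×10⁻⁸·(10700)⁴·(1.24×10⁹/1.74×10¹¹)² = 37750 W/m².
For an isothermal sphere T⁴ = (1−a)S/(4σ) = 1.664×10¹¹ K⁴.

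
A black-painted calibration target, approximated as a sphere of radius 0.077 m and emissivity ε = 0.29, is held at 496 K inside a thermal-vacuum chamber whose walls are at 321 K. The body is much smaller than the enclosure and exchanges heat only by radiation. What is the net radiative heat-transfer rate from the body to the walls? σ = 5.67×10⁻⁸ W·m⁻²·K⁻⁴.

P_net ≈ 61.1 W

For a small grey body in a large enclosure: P_net = εσA(T_body⁴ − T_wall⁴).
A = 4πr² = 0.07451 m²; T_body⁴ − T_wall⁴ = 6.052×10¹⁰ − 1.062×10¹⁰ = 4.991×10¹⁰ K⁴.
|P_net| = 0.29·5.67×10⁻⁸·0.07451·4.991×10¹⁰.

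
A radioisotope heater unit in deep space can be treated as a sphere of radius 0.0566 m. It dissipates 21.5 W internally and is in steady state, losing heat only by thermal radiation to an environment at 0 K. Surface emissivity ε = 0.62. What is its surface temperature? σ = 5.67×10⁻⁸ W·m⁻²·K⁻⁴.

Steady state: internal power = radiated power, P = εσA T⁴.
Radiating area A = 4πr² = 0.04026 m².
T⁴ = P/(εσA) = 21.5/(0.62·5.67×10⁻⁸·0.04026) = 1.519×10¹⁰ K⁴.
T = (1.519×10¹⁰)^(1/4).

T ≈ 351 K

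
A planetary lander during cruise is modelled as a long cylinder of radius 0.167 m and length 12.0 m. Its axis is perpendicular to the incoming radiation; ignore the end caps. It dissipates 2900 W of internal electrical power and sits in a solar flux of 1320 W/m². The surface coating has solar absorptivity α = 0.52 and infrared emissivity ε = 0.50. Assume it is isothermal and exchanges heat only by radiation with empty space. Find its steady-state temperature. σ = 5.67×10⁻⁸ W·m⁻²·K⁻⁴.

At steady state, absorbed solar power + internal power = radiated power.
Absorbed: α·S·A_cross = 0.52·1320·4.008 = 2751 W (cross-section 2rL).
Total input = 2751 + 2900 = 5651 W.
Radiated: εσ·A_surf·T⁴ with A_surf = 2πrL = 12.59 m².
T⁴ = 5651/(0.50·5.67×10⁻⁸·12.59) = 1.583×10¹⁰ K⁴.

T ≈ 355 K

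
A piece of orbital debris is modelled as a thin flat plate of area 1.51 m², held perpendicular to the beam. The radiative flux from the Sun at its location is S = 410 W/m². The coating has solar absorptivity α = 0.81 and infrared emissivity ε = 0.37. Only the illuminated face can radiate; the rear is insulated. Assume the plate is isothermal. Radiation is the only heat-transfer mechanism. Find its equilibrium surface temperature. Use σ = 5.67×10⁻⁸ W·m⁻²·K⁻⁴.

T ≈ 355 K

At equilibrium, absorbed power = emitted power.
Absorbing cross-section = A = 1.510 m²; emitting surface = A = 1.510 m² (ratio 1).
αS·A_cross = εσ·A_surf·T⁴  ⇒  T⁴ = αS/(ε·1σ).
T⁴ = 0.810·410/(0.37·1·5.67×10⁻⁸) = 1.583×10¹⁰ K⁴.
T = (1.583×10¹⁰)^(1/4).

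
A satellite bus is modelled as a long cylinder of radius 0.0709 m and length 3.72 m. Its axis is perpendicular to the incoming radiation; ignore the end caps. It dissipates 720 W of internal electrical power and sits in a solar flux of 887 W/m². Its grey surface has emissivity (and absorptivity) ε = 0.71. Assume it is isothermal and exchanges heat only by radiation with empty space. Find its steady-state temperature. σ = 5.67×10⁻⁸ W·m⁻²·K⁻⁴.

At steady state, absorbed solar power + internal power = radiated power.
Absorbed: α·S·A_cross = 0.71·887·0.5275 = 332.2 W (cross-section 2rL).
Total input = 332.2 + 720 = 1052 W.
Radiated: εσ·A_surf·T⁴ with A_surf = 2πrL = 1.657 m².
T⁴ = 1052/(0.71·5.67×10⁻⁸·1.657) = 1.577×10¹⁰ K⁴.

T ≈ 354 K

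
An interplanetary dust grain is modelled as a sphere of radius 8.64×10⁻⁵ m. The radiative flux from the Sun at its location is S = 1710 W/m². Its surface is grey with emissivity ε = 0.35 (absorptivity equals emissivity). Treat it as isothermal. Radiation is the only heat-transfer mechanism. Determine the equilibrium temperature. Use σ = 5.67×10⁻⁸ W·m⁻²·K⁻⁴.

At equilibrium, absorbed power = emitted power.
Absorbing cross-section = πr² = 2.345×10⁻⁸ m²; emitting surface = 4πr² = 9.381×10⁻⁸ m² (ratio 4).
εS·A_cross = εσ·A_surf·T⁴  ⇒  T⁴ = S/(4σ)   (ε cancels).
T⁴ = 1710/(4·5.67×10⁻⁸) = 7.540×10⁹ K⁴.
T = (7.540×10⁹)^(1/4).

T ≈ 295 K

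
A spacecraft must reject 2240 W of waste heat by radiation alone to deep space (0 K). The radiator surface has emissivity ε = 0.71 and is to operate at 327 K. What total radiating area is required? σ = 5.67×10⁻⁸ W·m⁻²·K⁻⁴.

A ≈ 4.87 m²

P = εσA T⁴ ⇒ A = P/(εσT⁴).
T⁴ = 1.143×10¹⁰ K⁴.
A = 2240/(0.71 × 5.67×10⁻⁸ × 1.143×10¹⁰).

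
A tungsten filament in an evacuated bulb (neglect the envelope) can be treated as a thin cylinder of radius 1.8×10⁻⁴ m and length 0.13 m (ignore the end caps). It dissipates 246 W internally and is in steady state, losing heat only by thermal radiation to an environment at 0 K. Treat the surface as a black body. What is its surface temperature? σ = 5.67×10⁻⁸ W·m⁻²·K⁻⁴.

Steady state: internal power = radiated power, P = εσA T⁴.
Radiating area A = 2πrL = 1.470×10⁻⁴ m².
T⁴ = P/(εσA) = 246/(1.0·5.67×10⁻⁸·1.470×10⁻⁴) = 2.951×10¹³ K⁴.
T = (2.951×10¹³)^(1/4).

T ≈ 2330 K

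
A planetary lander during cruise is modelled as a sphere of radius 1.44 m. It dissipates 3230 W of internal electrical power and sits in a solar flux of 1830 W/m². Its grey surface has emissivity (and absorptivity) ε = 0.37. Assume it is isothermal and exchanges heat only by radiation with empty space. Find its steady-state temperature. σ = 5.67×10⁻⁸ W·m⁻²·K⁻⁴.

At steady state, absorbed solar power + internal power = radiated power.
Absorbed: α·S·A_cross = 0.37·1830·6.514 = 4411 W (cross-section πr²).
Total input = 4411 + 3230 = 7641 W.
Radiated: εσ·A_surf·T⁴ with A_surf = 4πr² = 26.06 m².
T⁴ = 7641/(0.37·5.67×10⁻⁸·26.06) = 1.398×10¹⁰ K⁴.

T ≈ 344 K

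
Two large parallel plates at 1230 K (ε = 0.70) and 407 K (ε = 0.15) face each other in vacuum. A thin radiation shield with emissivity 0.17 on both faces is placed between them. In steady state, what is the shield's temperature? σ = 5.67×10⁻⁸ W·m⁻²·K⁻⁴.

T_s ≈ 1100 K

In steady state the net flux on the hot side equals that on the cold side.
σ(T₁⁴−T_s⁴)/D₁ = σ(T_s⁴−T₂⁴)/D₂, with D₁ = 1/ε₁+1/ε_s−1 = 6.311, D₂ = 1/ε_s+1/ε₂−1 = 11.55.
Solve for T_s⁴: T_s⁴ = (D₂·T₁⁴ + D₁·T₂⁴)/(D₁+D₂) = 1.490×10¹² K⁴.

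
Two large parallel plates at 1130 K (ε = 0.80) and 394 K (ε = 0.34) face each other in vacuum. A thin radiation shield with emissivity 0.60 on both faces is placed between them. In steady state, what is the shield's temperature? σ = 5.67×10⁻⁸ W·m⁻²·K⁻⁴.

T_s ≈ 1020 K

In steady state the net flux on the hot side equals that on the cold side.
σ(T₁⁴−T_s⁴)/D₁ = σ(T_s⁴−T₂⁴)/D₂, with D₁ = 1/ε₁+1/ε_s−1 = 1.917, D₂ = 1/ε_s+1/ε₂−1 = 3.608.
Solve for T_s⁴: T_s⁴ = (D₂·T₁⁴ + D₁·T₂⁴)/(D₁+D₂) = 1.073×10¹² K⁴.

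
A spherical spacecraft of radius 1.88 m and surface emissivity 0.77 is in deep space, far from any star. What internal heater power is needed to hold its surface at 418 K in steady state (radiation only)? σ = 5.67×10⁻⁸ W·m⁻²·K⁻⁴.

P = εσ·4πr²·T⁴.
4πr² = 44.41 m²; T⁴ = 3.053×10¹⁰ K⁴.
P = 0.77·5.67×10⁻⁸·44.41·3.053×10¹⁰.

P ≈ 59200 W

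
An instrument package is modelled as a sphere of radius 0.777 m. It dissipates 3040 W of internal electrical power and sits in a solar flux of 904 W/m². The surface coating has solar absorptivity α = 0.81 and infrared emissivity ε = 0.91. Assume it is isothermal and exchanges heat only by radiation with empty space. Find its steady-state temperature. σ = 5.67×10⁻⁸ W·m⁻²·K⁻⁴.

T ≈ 326 K

At steady state, absorbed solar power + internal power = radiated power.
Absorbed: α·S·A_cross = 0.81·904·1.897 = 1389 W (cross-section πr²).
Total input = 1389 + 3040 = 4429 W.
Radiated: εσ·A_surf·T⁴ with A_surf = 4πr² = 7.587 m².
T⁴ = 4429/(0.91·5.67×10⁻⁸·7.587) = 1.131×10¹⁰ K⁴.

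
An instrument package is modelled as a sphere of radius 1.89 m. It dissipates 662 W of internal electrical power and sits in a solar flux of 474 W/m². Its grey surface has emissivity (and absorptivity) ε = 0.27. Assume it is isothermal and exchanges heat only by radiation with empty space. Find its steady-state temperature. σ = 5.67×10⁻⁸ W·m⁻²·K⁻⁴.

T ≈ 235 K

At steady state, absorbed solar power + internal power = radiated power.
Absorbed: α·S·A_cross = 0.27·474·11.22 = 1436 W (cross-section πr²).
Total input = 1436 + 662 = 2098 W.
Radiated: εσ·A_surf·T⁴ with A_surf = 4πr² = 44.89 m².
T⁴ = 2098/(0.27·5.67×10⁻⁸·44.89) = 3.053×10⁹ K⁴.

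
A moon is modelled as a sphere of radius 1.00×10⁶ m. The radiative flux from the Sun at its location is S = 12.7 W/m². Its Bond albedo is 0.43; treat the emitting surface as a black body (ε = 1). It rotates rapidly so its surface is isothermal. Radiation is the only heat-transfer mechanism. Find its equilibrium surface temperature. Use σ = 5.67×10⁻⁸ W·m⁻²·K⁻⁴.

T ≈ 75.2 K

At equilibrium, absorbed power = emitted power.
Absorbing cross-section = πr² = 3.142×10¹² m²; emitting surface = 4πr² = 1.257×10¹³ m² (ratio 4).
(1−a)S·A_cross = εσ·A_surf·T⁴  ⇒  T⁴ = (1−a)S/(4σ).
T⁴ = 0.570·12.7/(4·5.67×10⁻⁸) = 3.192×10⁷ K⁴.
T = (3.192×10⁷)^(1/4).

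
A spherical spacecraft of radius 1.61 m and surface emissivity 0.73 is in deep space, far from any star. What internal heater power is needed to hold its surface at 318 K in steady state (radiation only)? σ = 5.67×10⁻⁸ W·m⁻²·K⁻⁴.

P = εσ·4πr²·T⁴.
4πr² = 32.57 m²; T⁴ = 1.023×10¹⁰ K⁴.
P = 0.73·5.67×10⁻⁸·32.57·1.023×10¹⁰.

P ≈ 13800 W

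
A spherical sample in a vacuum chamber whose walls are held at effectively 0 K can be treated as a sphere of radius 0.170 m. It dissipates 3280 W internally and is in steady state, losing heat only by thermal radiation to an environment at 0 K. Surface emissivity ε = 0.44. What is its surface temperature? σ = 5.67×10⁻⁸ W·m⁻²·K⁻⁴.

T ≈ 776 K

Steady state: internal power = radiated power, P = εσA T⁴.
Radiating area A = 4πr² = 0.3632 m².
T⁴ = P/(εσA) = 3280/(0.44·5.67×10⁻⁸·0.3632) = 3.620×10¹¹ K⁴.
T = (3.620×10¹¹)^(1/4).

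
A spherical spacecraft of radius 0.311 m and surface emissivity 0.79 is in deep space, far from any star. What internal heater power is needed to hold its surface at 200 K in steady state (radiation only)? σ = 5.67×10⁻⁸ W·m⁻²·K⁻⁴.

P = εσ·4πr²·T⁴.
4πr² = 1.215 m²; T⁴ = 1.600×10⁹ K⁴.
P = 0.79·5.67×10⁻⁸·1.215·1.600×10⁹.

P ≈ 87.1 W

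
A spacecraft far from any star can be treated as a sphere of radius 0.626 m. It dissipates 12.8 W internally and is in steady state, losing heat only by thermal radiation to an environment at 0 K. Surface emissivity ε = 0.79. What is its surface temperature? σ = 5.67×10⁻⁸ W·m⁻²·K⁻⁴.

Steady state: internal power = radiated power, P = εσA T⁴.
Radiating area A = 4πr² = 4.924 m².
T⁴ = P/(εσA) = 12.8/(0.79·5.67×10⁻⁸·4.924) = 5.803×10⁷ K⁴.
T = (5.803×10⁷)^(1/4).

T ≈ 87.3 K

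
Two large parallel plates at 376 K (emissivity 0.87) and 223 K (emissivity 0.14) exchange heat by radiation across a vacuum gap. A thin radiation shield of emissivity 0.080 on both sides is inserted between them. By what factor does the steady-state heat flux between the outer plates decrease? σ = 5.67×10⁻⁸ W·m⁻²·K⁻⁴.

factor ≈ 4.29

Without shield: q₀ = σΔ(T⁴)/(1/ε₁+1/ε₂−1) with denominator 7.292.
With shield the two gaps are in series; the resistances add: (1/ε₁+1/ε_s−1)+(1/ε_s+1/ε₂−1) = 12.65+18.64 = 31.29.
Heat-flux ratio q₀/q = 31.29/7.292.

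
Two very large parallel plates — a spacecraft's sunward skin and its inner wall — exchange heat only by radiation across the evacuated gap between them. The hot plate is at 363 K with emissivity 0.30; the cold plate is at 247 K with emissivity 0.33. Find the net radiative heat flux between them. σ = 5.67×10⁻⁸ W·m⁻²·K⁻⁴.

q ≈ 144 W/m²

For two infinite grey parallel plates, q = σ(T₁⁴ − T₂⁴)/(1/ε₁ + 1/ε₂ − 1).
T₁⁴ − T₂⁴ = 1.736×10¹⁰ − 3.722×10⁹ = 1.364×10¹⁰ K⁴.
1/ε₁ + 1/ε₂ − 1 = 3.333 + 3.030 − 1 = 5.364.
q = 5.67×10⁻⁸ × 1.364×10¹⁰ / 5.364.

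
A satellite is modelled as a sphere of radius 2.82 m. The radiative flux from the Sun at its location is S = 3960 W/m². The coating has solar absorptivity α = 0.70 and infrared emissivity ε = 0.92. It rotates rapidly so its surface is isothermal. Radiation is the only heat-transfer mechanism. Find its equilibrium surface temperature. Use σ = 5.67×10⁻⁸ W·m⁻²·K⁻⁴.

At equilibrium, absorbed power = emitted power.
Absorbing cross-section = πr² = 24.98 m²; emitting surface = 4πr² = 99.93 m² (ratio 4).
αS·A_cross = εσ·A_surf·T⁴  ⇒  T⁴ = αS/(ε·4σ).
T⁴ = 0.700·3960/(0.92·4·5.67×10⁻⁸) = 1.329×10¹⁰ K⁴.
T = (1.329×10¹⁰)^(1/4).

T ≈ 340 K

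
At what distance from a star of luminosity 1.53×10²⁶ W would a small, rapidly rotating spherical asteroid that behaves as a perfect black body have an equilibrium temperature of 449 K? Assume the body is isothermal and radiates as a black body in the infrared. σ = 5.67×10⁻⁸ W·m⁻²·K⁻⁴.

For an isothermal black-emitting sphere, (1−a)S·πr² = σ·4πr²·T⁴ ⇒ S = 4σT⁴/(1−a).
S = 4·5.67×10⁻⁸·(449)⁴/1.00 = 9218 W/m².
Flux falls as S = L/(4πd²), so d = √(L/(4πS)) = √(1.53×10²⁶/(4π·9218)).

d ≈ 3.63×10¹⁰ m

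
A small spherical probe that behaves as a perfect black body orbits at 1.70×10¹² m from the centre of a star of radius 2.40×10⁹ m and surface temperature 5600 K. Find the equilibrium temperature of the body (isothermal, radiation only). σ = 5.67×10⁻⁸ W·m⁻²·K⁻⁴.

T ≈ 149 K

The star's surface emits σT_*⁴; at distance d the flux is S = σT_*⁴(R_*/d)².
S = 5.67×10⁻⁸·(5600)⁴·(2.40×10⁹/1.70×10¹²)² = 111.1 W/m².
For an isothermal sphere T⁴ = (1−a)S/(4σ) = 4.900×10⁸ K⁴.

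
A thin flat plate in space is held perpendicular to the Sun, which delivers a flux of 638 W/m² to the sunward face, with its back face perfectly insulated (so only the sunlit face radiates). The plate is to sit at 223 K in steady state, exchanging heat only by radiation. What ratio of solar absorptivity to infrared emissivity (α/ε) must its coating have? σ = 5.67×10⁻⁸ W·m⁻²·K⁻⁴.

α/ε ≈ 0.220

Balance: αS·A = εσ·1A·T⁴ ⇒ α/ε = σT⁴/S.
α/ε = 5.67×10⁻⁸·(223)⁴/638 = 5.67×10⁻⁸·2.473×10⁹/638.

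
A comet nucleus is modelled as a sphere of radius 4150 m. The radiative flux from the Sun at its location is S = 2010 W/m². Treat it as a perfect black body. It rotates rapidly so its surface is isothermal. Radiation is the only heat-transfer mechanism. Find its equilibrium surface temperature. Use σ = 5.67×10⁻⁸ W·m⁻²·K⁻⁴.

At equilibrium, absorbed power = emitted power.
Absorbing cross-section = πr² = 5.411×10⁷ m²; emitting surface = 4πr² = 2.164×10⁸ m² (ratio 4).
S·A_cross = εσ·A_surf·T⁴  ⇒  T⁴ = S/(4σ).
T⁴ = 1.00·2010/(4·5.67×10⁻⁸) = 8.862×10⁹ K⁴.
T = (8.862×10⁹)^(1/4).

T ≈ 307 K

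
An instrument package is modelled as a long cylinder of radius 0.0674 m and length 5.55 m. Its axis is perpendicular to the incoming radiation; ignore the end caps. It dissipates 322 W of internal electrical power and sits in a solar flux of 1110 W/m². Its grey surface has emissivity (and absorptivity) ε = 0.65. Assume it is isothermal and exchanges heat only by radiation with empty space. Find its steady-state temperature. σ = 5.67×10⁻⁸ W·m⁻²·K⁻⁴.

At steady state, absorbed solar power + internal power = radiated power.
Absorbed: α·S·A_cross = 0.65·1110·0.7481 = 539.8 W (cross-section 2rL).
Total input = 539.8 + 322 = 861.8 W.
Radiated: εσ·A_surf·T⁴ with A_surf = 2πrL = 2.350 m².
T⁴ = 861.8/(0.65·5.67×10⁻⁸·2.350) = 9.949×10⁹ K⁴.

T ≈ 316 K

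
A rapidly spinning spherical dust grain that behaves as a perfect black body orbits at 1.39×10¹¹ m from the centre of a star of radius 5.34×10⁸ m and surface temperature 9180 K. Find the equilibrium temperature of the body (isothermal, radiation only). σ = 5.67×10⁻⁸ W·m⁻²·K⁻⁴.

T ≈ 402 K

The star's surface emits σT_*⁴; at distance d the flux is S = σT_*⁴(R_*/d)².
S = 5.67×10⁻⁸·(9180)⁴·(5.34×10⁸/1.39×10¹¹)² = 5943 W/m².
For an isothermal sphere T⁴ = (1−a)S/(4σ) = 2.620×10¹⁰ K⁴.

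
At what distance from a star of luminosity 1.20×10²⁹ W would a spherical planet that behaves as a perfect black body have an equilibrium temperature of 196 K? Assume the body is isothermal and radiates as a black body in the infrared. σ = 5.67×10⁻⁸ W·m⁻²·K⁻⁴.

For an isothermal black-emitting sphere, (1−a)S·πr² = σ·4πr²·T⁴ ⇒ S = 4σT⁴/(1−a).
S = 4·5.67×10⁻⁸·(196)⁴/1.00 = 334.7 W/m².
Flux falls as S = L/(4πd²), so d = √(L/(4πS)) = √(1.20×10²⁹/(4π·334.7)).

d ≈ 5.34×10¹² m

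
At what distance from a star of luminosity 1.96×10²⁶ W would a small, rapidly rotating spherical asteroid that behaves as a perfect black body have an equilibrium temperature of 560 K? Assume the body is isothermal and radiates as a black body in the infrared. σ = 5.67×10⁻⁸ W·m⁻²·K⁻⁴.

For an isothermal black-emitting sphere, (1−a)S·πr² = σ·4πr²·T⁴ ⇒ S = 4σT⁴/(1−a).
S = 4·5.67×10⁻⁸·(560)⁴/1.00 = 22300 W/m².
Flux falls as S = L/(4πd²), so d = √(L/(4πS)) = √(1.96×10²⁶/(4π·22300)).

d ≈ 2.64×10¹⁰ m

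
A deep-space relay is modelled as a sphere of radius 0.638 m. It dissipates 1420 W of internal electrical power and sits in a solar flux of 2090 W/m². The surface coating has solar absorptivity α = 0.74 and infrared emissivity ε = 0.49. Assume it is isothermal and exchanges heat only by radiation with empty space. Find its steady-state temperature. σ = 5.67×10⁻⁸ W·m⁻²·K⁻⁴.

At steady state, absorbed solar power + internal power = radiated power.
Absorbed: α·S·A_cross = 0.74·2090·1.279 = 1978 W (cross-section πr²).
Total input = 1978 + 1420 = 3398 W.
Radiated: εσ·A_surf·T⁴ with A_surf = 4πr² = 5.115 m².
T⁴ = 3398/(0.49·5.67×10⁻⁸·5.115) = 2.391×10¹⁰ K⁴.

T ≈ 393 K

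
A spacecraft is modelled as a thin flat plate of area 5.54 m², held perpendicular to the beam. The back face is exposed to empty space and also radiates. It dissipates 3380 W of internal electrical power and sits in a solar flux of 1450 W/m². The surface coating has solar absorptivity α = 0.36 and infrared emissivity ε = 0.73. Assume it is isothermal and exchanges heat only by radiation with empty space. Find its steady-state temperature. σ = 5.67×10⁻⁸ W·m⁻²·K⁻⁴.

At steady state, absorbed solar power + internal power = radiated power.
Absorbed: α·S·A_cross = 0.36·1450·5.540 = 2892 W (cross-section A).
Total input = 2892 + 3380 = 6272 W.
Radiated: εσ·A_surf·T⁴ with A_surf = 2A = 11.08 m².
T⁴ = 6272/(0.73·5.67×10⁻⁸·11.08) = 1.368×10¹⁰ K⁴.

T ≈ 342 K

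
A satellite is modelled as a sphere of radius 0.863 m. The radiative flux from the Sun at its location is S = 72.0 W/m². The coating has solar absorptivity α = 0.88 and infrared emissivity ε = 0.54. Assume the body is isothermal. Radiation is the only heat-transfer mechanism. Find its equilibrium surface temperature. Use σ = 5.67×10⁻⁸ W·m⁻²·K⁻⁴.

T ≈ 151 K

At equilibrium, absorbed power = emitted power.
Absorbing cross-section = πr² = 2.340 m²; emitting surface = 4πr² = 9.359 m² (ratio 4).
αS·A_cross = εσ·A_surf·T⁴  ⇒  T⁴ = αS/(ε·4σ).
T⁴ = 0.880·72.0/(0.54·4·5.67×10⁻⁸) = 5.173×10⁸ K⁴.
T = (5.173×10⁸)^(1/4).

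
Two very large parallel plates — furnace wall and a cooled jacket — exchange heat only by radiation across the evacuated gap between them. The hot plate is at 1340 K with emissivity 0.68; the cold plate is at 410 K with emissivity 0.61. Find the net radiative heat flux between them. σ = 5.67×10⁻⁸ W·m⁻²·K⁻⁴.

For two infinite grey parallel plates, q = σ(T₁⁴ − T₂⁴)/(1/ε₁ + 1/ε₂ − 1).
T₁⁴ − T₂⁴ = 3.224×10¹² − 2.826×10¹⁰ = 3.196×10¹² K⁴.
1/ε₁ + 1/ε₂ − 1 = 1.471 + 1.639 − 1 = 2.110.
q = 5.67×10⁻⁸ × 3.196×10¹² / 2.110.

q ≈ 85900 W/m²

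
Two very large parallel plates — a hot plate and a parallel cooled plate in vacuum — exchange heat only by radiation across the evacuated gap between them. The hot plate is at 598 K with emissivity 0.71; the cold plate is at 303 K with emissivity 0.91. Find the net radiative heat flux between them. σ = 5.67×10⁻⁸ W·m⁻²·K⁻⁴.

For two infinite grey parallel plates, q = σ(T₁⁴ − T₂⁴)/(1/ε₁ + 1/ε₂ − 1).
T₁⁴ − T₂⁴ = 1.279×10¹¹ − 8.429×10⁹ = 1.195×10¹¹ K⁴.
1/ε₁ + 1/ε₂ − 1 = 1.408 + 1.099 − 1 = 1.507.
q = 5.67×10⁻⁸ × 1.195×10¹¹ / 1.507.

q ≈ 4490 W/m²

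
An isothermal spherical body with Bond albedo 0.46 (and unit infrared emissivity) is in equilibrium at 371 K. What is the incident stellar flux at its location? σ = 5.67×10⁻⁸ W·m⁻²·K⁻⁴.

(1−a)S·πr² = σ·4πr²·T⁴ ⇒ S = 4σT⁴/(1−a).
S = 4·5.67×10⁻⁸·1.895×10¹⁰/0.540.

S ≈ 7960 W/m²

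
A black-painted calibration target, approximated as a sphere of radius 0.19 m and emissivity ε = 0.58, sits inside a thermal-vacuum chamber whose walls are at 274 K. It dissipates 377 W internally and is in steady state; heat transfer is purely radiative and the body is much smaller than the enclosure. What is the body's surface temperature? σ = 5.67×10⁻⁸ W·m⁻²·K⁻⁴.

For a small grey body in a large enclosure, net radiated power = εσA(T⁴ − T_w⁴).
Steady state: P = εσA(T⁴ − T_w⁴) with A = 4πr² = 0.4536 m².
T⁴ = P/(εσA) + T_w⁴ = 377/(0.58·5.67×10⁻⁸·0.4536) + (274)⁴
    = 2.527×10¹⁰ + 5.636×10⁹ = 3.091×10¹⁰ K⁴.

T ≈ 419 K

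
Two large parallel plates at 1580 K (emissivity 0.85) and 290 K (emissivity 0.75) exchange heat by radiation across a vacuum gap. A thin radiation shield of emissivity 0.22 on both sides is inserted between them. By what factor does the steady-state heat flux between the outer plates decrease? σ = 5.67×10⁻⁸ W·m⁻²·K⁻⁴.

Without shield: q₀ = σΔ(T⁴)/(1/ε₁+1/ε₂−1) with denominator 1.510.
With shield the two gaps are in series; the resistances add: (1/ε₁+1/ε_s−1)+(1/ε_s+1/ε₂−1) = 4.722+4.879 = 9.601.
Heat-flux ratio q₀/q = 9.601/1.510.

factor ≈ 6.36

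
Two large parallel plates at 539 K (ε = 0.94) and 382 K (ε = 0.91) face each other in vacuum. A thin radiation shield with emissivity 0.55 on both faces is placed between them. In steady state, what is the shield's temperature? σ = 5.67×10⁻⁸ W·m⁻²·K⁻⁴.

In steady state the net flux on the hot side equals that on the cold side.
σ(T₁⁴−T_s⁴)/D₁ = σ(T_s⁴−T₂⁴)/D₂, with D₁ = 1/ε₁+1/ε_s−1 = 1.882, D₂ = 1/ε_s+1/ε₂−1 = 1.917.
Solve for T_s⁴: T_s⁴ = (D₂·T₁⁴ + D₁·T₂⁴)/(D₁+D₂) = 5.314×10¹⁰ K⁴.

T_s ≈ 480 K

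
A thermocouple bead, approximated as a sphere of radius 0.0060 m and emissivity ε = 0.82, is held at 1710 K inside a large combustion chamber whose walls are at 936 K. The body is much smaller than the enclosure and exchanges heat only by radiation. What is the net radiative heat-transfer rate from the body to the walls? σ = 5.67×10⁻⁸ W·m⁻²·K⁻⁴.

For a small grey body in a large enclosure: P_net = εσA(T_body⁴ − T_wall⁴).
A = 4πr² = 4.524×10⁻⁴ m²; T_body⁴ − T_wall⁴ = 8.550×10¹² − 7.675×10¹¹ = 7.783×10¹² K⁴.
|P_net| = 0.82·5.67×10⁻⁸·4.524×10⁻⁴·7.783×10¹².

P_net ≈ 164 W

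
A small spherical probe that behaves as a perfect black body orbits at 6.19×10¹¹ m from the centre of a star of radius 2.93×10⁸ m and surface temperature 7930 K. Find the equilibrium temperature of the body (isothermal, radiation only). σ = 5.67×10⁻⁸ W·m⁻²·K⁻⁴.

The star's surface emits σT_*⁴; at distance d the flux is S = σT_*⁴(R_*/d)².
S = 5.67×10⁻⁸·(7930)⁴·(2.93×10⁸/6.19×10¹¹)² = 50.24 W/m².
For an isothermal sphere T⁴ = (1−a)S/(4σ) = 2.215×10⁸ K⁴.

T ≈ 122 K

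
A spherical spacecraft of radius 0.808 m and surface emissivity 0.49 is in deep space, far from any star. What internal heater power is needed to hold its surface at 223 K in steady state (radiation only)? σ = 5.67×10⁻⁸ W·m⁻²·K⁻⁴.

P = εσ·4πr²·T⁴.
4πr² = 8.204 m²; T⁴ = 2.473×10⁹ K⁴.
P = 0.49·5.67×10⁻⁸·8.204·2.473×10⁹.

P ≈ 564 W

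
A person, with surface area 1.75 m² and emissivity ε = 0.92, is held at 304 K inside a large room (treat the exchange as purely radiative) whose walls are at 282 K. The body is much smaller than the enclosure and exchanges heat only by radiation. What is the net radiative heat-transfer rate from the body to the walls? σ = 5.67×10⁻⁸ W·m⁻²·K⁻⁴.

P_net ≈ 202 W

For a small grey body in a large enclosure: P_net = εσA(T_body⁴ − T_wall⁴).
A = 1.75 m²; T_body⁴ − T_wall⁴ = 8.541×10⁹ − 6.324×10⁹ = 2.217×10⁹ K⁴.
|P_net| = 0.92·5.67×10⁻⁸·1.750·2.217×10⁹.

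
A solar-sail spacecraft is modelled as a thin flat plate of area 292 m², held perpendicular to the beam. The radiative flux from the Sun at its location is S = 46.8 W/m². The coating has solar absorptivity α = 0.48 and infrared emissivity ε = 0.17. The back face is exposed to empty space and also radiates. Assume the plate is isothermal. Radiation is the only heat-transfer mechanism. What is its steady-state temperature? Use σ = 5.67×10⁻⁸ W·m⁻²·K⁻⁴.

T ≈ 185 K

At equilibrium, absorbed power = emitted power.
Absorbing cross-section = A = 292.0 m²; emitting surface = 2A = 584.0 m² (ratio 2).
αS·A_cross = εσ·A_surf·T⁴  ⇒  T⁴ = αS/(ε·2σ).
T⁴ = 0.480·46.8/(0.17·2·5.67×10⁻⁸) = 1.165×10⁹ K⁴.
T = (1.165×10⁹)^(1/4).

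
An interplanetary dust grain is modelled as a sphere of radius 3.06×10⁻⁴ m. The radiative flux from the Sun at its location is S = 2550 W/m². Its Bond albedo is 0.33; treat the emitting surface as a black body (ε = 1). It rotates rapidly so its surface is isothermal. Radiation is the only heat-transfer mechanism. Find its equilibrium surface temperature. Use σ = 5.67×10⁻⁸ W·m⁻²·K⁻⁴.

T ≈ 295 K

At equilibrium, absorbed power = emitted power.
Absorbing cross-section = πr² = 2.942×10⁻⁷ m²; emitting surface = 4πr² = 1.177×10⁻⁶ m² (ratio 4).
(1−a)S·A_cross = εσ·A_surf·T⁴  ⇒  T⁴ = (1−a)S/(4σ).
T⁴ = 0.670·2550/(4·5.67×10⁻⁸) = 7.533×10⁹ K⁴.
T = (7.533×10⁹)^(1/4).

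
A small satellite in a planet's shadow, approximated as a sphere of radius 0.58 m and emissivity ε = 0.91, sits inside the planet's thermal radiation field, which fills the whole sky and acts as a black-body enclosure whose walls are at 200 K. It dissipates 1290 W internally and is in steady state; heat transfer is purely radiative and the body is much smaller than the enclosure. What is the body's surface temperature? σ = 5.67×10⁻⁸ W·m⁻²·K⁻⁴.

T ≈ 294 K

For a small grey body in a large enclosure, net radiated power = εσA(T⁴ − T_w⁴).
Steady state: P = εσA(T⁴ − T_w⁴) with A = 4πr² = 4.227 m².
T⁴ = P/(εσA) + T_w⁴ = 1290/(0.91·5.67×10⁻⁸·4.227) + (200)⁴
    = 5.914×10⁹ + 1.600×10⁹ = 7.514×10⁹ K⁴.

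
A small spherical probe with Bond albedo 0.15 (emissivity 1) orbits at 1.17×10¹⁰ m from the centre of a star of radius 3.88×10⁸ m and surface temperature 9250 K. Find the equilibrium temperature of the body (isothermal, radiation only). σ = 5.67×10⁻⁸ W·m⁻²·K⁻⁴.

The star's surface emits σT_*⁴; at distance d the flux is S = σT_*⁴(R_*/d)².
S = 5.67×10⁻⁸·(9250)⁴·(3.88×10⁸/1.17×10¹⁰)² = 4.565×10⁵ W/m².
For an isothermal sphere T⁴ = (1−a)S/(4σ) = 1.711×10¹² K⁴.

T ≈ 1140 K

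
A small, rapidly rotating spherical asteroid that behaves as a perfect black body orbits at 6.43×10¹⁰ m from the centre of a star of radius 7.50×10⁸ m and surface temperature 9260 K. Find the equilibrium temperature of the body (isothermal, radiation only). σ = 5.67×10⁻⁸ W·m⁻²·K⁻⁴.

The star's surface emits σT_*⁴; at distance d the flux is S = σT_*⁴(R_*/d)².
S = 5.67×10⁻⁸·(9260)⁴·(7.50×10⁸/6.43×10¹⁰)² = 56720 W/m².
For an isothermal sphere T⁴ = (1−a)S/(4σ) = 2.501×10¹¹ K⁴.

T ≈ 707 K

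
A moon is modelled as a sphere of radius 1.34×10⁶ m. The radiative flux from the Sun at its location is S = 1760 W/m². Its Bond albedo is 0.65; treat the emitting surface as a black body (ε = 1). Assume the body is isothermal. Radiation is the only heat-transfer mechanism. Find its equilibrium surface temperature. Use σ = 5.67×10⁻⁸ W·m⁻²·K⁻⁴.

At equilibrium, absorbed power = emitted power.
Absorbing cross-section = πr² = 5.641×10¹² m²; emitting surface = 4πr² = 2.256×10¹³ m² (ratio 4).
(1−a)S·A_cross = εσ·A_surf·T⁴  ⇒  T⁴ = (1−a)S/(4σ).
T⁴ = 0.350·1760/(4·5.67×10⁻⁸) = 2.716×10⁹ K⁴.
T = (2.716×10⁹)^(1/4).

T ≈ 228 K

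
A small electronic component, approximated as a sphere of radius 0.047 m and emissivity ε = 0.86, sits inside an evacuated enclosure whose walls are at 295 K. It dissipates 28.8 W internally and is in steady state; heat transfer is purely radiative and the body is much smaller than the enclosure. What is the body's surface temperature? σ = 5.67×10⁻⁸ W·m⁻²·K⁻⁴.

For a small grey body in a large enclosure, net radiated power = εσA(T⁴ − T_w⁴).
Steady state: P = εσA(T⁴ − T_w⁴) with A = 4πr² = 0.02776 m².
T⁴ = P/(εσA) + T_w⁴ = 28.8/(0.86·5.67×10⁻⁸·0.02776) + (295)⁴
    = 2.128×10¹⁰ + 7.573×10⁹ = 2.885×10¹⁰ K⁴.

T ≈ 412 K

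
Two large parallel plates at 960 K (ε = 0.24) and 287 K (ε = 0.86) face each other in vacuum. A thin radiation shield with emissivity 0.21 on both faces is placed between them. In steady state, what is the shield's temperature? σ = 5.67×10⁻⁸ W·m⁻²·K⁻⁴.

In steady state the net flux on the hot side equals that on the cold side.
σ(T₁⁴−T_s⁴)/D₁ = σ(T_s⁴−T₂⁴)/D₂, with D₁ = 1/ε₁+1/ε_s−1 = 7.929, D₂ = 1/ε_s+1/ε₂−1 = 4.925.
Solve for T_s⁴: T_s⁴ = (D₂·T₁⁴ + D₁·T₂⁴)/(D₁+D₂) = 3.296×10¹¹ K⁴.

T_s ≈ 758 K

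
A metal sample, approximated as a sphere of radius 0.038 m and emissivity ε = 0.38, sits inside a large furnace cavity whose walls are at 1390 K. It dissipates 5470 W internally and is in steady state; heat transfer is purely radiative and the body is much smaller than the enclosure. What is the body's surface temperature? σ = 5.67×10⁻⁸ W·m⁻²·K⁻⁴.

For a small grey body in a large enclosure, net radiated power = εσA(T⁴ − T_w⁴).
Steady state: P = εσA(T⁴ − T_w⁴) with A = 4πr² = 0.01815 m².
T⁴ = P/(εσA) + T_w⁴ = 5470/(0.38·5.67×10⁻⁸·0.01815) + (1390)⁴
    = 1.399×10¹³ + 3.733×10¹² = 1.772×10¹³ K⁴.

T ≈ 2050 K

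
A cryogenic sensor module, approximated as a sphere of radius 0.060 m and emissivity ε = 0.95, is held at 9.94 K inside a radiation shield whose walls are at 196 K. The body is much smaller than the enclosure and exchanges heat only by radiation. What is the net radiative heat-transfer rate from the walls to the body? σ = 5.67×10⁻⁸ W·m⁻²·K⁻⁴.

P_net ≈ 3.60 W

For a small grey body in a large enclosure: P_net = εσA(T_body⁴ − T_wall⁴).
A = 4πr² = 0.04524 m²; T_body⁴ − T_wall⁴ = 9762 − 1.476×10⁹ = -1.476×10⁹ K⁴.
|P_net| = 0.95·5.67×10⁻⁸·0.04524·1.476×10⁹.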